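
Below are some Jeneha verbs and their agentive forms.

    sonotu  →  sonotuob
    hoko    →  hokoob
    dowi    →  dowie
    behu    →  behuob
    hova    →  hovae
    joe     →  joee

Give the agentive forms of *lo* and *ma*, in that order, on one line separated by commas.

The pattern is rounding harmony: -ob when the last vowel of the stem is a rounded vowel (*sonotu*, *hoko*, *behu*); -e when the last vowel of the stem is an unrounded vowel (*dowi*, *hova*, *joe*).
The last vowel of *lo* is /o/, which is a rounded vowel, so the suffix is -ob, giving *loob*.
Since the last vowel of *ma* is /a/ (an unrounded vowel), it takes -e, giving *mae*.

loob, mae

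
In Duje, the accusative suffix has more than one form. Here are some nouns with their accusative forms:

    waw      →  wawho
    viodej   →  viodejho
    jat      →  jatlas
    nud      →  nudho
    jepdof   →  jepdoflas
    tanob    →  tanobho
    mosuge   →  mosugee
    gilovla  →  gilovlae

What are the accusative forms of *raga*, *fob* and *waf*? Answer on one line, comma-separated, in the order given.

Looking at the final sound of each stem: -las when the stem ends in a voiceless consonant (*jat*, *jepdof*); -ho when the stem ends in a voiced consonant (*waw*, *viodej*, *nud*, *tanob*); -e when the stem ends in a vowel (*mosuge*, *gilovla*).
*raga* — final sound /a/ (a vowel) → -e → *ragae*.
Since the final sound of *fob* is /b/ (a voiced consonant), it takes -ho, giving *fobho*.
Since the final sound of *waf* is /f/ (a voiceless consonant), it takes -las, giving *waflas*.

ragae, fobho, waflas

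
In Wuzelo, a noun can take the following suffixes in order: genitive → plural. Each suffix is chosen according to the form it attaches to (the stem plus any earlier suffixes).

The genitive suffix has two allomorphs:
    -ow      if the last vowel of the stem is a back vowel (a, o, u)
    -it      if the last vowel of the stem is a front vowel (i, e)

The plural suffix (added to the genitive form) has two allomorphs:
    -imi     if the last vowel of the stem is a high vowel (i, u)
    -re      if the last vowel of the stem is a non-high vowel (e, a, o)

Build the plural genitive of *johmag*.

johmagowre

The last vowel of *johmag* is /a/, which is a back vowel, so the genitive suffix is -ow, giving *johmagow*.
Since the last vowel of the genitive form *johmagow* is /o/ (a non-high vowel), it takes -re, giving *johmagowre*.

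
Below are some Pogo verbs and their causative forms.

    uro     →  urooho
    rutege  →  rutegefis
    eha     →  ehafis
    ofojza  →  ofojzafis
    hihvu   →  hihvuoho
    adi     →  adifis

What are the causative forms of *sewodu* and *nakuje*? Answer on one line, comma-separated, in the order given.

sewoduoho, nakujefis

The suffix is conditioned by the last vowel: -oho when the last vowel of the stem is a rounded vowel (*uro*, *hihvu*); -fis when the last vowel of the stem is an unrounded vowel (*rutege*, *eha*, *ofojza*, *adi*).
*sewodu*: last vowel = /u/, a rounded vowel → -oho → *sewoduoho*.
Since the last vowel of *nakuje* is /e/ (an unrounded vowel), it takes -fis, giving *nakujefis*.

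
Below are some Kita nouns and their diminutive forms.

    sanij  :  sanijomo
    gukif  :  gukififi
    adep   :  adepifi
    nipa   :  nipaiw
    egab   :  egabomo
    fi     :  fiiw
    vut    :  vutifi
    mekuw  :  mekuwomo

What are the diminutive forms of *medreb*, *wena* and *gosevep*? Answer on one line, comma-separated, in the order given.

Looking at the final sound of each stem: -ifi when the stem ends in a voiceless consonant (*gukif*, *adep*, *vut*); -omo when the stem ends in a voiced consonant (*sanij*, *egab*, *mekuw*); -iw when the stem ends in a vowel (*nipa*, *fi*).
Since the final sound of *medreb* is /b/ (a voiced consonant), it takes -omo, giving *medrebomo*.
Since the final sound of *wena* is /a/ (a vowel), it takes -iw, giving *wenaiw*.
*gosevep*: final sound = /p/, a voiceless consonant → -ifi → *gosevepifi*.

medrebomo, wenaiw, gosevepifi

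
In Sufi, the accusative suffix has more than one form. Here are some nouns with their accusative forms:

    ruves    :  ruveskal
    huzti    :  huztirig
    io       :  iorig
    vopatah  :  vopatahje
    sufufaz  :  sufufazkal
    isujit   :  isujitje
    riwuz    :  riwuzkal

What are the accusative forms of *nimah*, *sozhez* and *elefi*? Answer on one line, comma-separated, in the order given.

nimahje, sozhezkal, elefirig

Looking at the final sound of each stem: -kal when the stem ends in a sibilant (*ruves*, *sufufaz*, *riwuz*); -je when the stem ends in a non-sibilant consonant (*vopatah*, *isujit*); -rig when the stem ends in a vowel (*huzti*, *io*).
Since the final sound of *nimah* is /h/ (a non-sibilant consonant), it takes -je, giving *nimahje*.
The final sound of *sozhez* is /z/, which is a sibilant, so the suffix is -kal, giving *sozhezkal*.
*elefi*: final sound = /i/, a vowel → -rig → *elefirig*.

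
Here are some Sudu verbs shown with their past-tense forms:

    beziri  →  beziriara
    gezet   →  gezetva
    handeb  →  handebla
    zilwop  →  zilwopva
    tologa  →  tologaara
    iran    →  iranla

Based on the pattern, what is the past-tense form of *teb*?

tebla

The alternation tracks the final sound of the stem — -va when the stem ends in a voiceless consonant (*gezet*, *zilwop*); -la when the stem ends in a voiced consonant (*handeb*, *iran*); -ara when the stem ends in a vowel (*beziri*, *tologa*).
*teb*: final sound = /b/, a voiced consonant → -la → *tebla*.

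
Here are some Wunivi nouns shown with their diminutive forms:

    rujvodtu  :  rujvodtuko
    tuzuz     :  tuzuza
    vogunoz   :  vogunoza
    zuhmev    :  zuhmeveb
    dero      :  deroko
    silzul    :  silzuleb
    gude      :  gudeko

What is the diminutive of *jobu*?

jobuko

Looking at the final sound of each stem: -a when the stem ends in a sibilant (*tuzuz*, *vogunoz*); -eb when the stem ends in a non-sibilant consonant (*zuhmev*, *silzul*); -ko when the stem ends in a vowel (*rujvodtu*, *dero*, *gude*).
Since the final sound of *jobu* is /u/ (a vowel), it takes -ko, giving *jobuko*.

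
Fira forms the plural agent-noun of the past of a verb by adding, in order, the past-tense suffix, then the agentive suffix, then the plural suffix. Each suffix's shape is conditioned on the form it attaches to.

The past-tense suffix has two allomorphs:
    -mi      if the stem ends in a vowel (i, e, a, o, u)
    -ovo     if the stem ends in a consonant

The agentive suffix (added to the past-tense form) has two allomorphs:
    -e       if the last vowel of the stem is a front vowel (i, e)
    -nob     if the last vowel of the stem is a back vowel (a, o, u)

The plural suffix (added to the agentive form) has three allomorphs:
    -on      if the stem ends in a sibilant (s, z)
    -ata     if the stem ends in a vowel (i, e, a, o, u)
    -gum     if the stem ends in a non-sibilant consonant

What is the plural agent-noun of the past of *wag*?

wagovonobgum

Since the final sound of *wag* is /g/ (a consonant), it takes -ovo, giving *wagovo*.
The past-tense form *wagovo* — last vowel /o/ (a back vowel) → -nob → *wagovonob*.
Since the final sound of the agentive form *wagovonob* is /b/ (a non-sibilant consonant), it takes -gum, giving *wagovonobgum*.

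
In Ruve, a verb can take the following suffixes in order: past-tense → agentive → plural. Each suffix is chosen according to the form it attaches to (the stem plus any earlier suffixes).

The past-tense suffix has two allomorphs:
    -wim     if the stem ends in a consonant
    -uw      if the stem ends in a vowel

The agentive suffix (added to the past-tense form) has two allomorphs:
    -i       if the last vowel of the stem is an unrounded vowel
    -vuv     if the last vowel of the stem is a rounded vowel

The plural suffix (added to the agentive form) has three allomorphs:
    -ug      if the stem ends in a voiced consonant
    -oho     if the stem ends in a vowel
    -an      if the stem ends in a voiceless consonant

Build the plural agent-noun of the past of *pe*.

peuwvuvug

The final sound of *pe* is /e/, which is a vowel, so the past-tense suffix is -uw, giving *peuw*.
The last vowel of the past-tense form *peuw* is /u/, which is a rounded vowel, so the agentive suffix is -vuv, giving *peuwvuv*.
The agentive form *peuwvuv* — final sound /v/ (a voiced consonant) → -ug → *peuwvuvug*.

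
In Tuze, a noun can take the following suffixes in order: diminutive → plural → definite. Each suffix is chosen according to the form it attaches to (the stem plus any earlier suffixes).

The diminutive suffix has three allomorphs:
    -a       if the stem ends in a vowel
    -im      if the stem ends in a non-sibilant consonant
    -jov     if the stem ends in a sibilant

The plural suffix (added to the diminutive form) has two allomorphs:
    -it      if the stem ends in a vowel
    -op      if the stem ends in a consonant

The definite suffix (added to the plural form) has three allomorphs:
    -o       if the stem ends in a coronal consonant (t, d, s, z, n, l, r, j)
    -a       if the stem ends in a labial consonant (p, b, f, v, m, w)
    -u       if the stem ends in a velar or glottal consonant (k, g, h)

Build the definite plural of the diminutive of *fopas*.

fopasjovopa

*fopas* — final sound /s/ (a sibilant) → -jov → *fopasjov*.
The final sound of the diminutive form *fopasjov* is /v/, which is a consonant, so the plural suffix is -op, giving *fopasjovop*.
Since the final consonant of the plural form *fopasjovop* is /p/ (labial), it takes -a, giving *fopasjovopa*.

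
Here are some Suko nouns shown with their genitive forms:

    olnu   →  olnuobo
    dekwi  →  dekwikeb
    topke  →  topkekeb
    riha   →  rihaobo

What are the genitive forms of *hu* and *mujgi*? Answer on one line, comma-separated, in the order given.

huobo, mujgikeb

The alternation tracks the last vowel of the stem — -keb when the last vowel of the stem is a front vowel (*dekwi*, *topke*); -obo when the last vowel of the stem is a back vowel (*olnu*, *riha*).
*hu* — last vowel /u/ (a back vowel) → -obo → *huobo*.
The last vowel of *mujgi* is /i/, which is a front vowel, so the suffix is -keb, giving *mujgikeb*.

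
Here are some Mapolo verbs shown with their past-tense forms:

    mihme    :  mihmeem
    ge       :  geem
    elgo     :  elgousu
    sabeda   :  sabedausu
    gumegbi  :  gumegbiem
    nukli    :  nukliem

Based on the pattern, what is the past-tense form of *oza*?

The suffix is conditioned by the last vowel: -em when the last vowel of the stem is a front vowel (*mihme*, *ge*, *gumegbi*, *nukli*); -usu when the last vowel of the stem is a back vowel (*elgo*, *sabeda*).
The last vowel of *oza* is /a/, which is a back vowel, so the suffix is -usu, giving *ozausu*.

ozausu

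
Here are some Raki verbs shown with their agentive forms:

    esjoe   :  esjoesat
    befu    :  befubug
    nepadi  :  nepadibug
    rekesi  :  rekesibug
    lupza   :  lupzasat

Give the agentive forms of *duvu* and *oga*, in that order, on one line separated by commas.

duvubug, ogasat

The suffix is conditioned by the last vowel: -bug when the last vowel of the stem is a high vowel (*befu*, *nepadi*, *rekesi*); -sat when the last vowel of the stem is a non-high vowel (*esjoe*, *lupza*).
*duvu* — last vowel /u/ (a high vowel) → -bug → *duvubug*.
Since the last vowel of *oga* is /a/ (a non-high vowel), it takes -sat, giving *ogasat*.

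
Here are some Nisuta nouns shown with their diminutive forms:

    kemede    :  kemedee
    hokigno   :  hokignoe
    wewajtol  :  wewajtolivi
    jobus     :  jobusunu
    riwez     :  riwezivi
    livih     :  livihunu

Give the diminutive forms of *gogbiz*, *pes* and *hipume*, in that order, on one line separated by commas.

Looking at the final sound of each stem: -unu when the stem ends in a voiceless consonant (*jobus*, *livih*); -ivi when the stem ends in a voiced consonant (*wewajtol*, *riwez*); -e when the stem ends in a vowel (*kemede*, *hokigno*).
Since the final sound of *gogbiz* is /z/ (a voiced consonant), it takes -ivi, giving *gogbizivi*.
*pes* — final sound /s/ (a voiceless consonant) → -unu → *pesunu*.
Since the final sound of *hipume* is /e/ (a vowel), it takes -e, giving *hipumee*.

gogbizivi, pesunu, hipumee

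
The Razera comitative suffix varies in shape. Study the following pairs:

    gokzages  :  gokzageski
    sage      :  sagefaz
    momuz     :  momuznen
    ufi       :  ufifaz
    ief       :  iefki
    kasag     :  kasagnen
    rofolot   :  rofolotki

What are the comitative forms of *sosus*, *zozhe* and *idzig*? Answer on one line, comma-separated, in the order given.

The alternation tracks the final sound of the stem — -ki when the stem ends in a voiceless consonant (*gokzages*, *ief*, *rofolot*); -nen when the stem ends in a voiced consonant (*momuz*, *kasag*); -faz when the stem ends in a vowel (*sage*, *ufi*).
Since the final sound of *sosus* is /s/ (a voiceless consonant), it takes -ki, giving *sosuski*.
*zozhe* — final sound /e/ (a vowel) → -faz → *zozhefaz*.
The final sound of *idzig* is /g/, which is a voiced consonant, so the suffix is -nen, giving *idzignen*.

sosuski, zozhefaz, idzignen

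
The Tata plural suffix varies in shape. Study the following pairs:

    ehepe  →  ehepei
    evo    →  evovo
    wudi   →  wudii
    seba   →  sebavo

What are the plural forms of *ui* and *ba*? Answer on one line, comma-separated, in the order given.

uii, bavo

The alternation tracks the last vowel of the stem — -i when the last vowel of the stem is a front vowel (*ehepe*, *wudi*); -vo when the last vowel of the stem is a back vowel (*evo*, *seba*).
*ui*: last vowel = /i/, a front vowel → -i → *uii*.
The last vowel of *ba* is /a/, which is a back vowel, so the suffix is -vo, giving *bavo*.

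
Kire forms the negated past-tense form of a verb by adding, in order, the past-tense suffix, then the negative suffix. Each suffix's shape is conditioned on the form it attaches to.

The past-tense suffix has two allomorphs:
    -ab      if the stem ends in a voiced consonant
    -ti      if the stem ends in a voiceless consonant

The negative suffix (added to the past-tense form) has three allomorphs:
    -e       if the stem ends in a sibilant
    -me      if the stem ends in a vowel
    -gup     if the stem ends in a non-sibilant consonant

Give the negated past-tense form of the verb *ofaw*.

ofawabgup

The final consonant of *ofaw* is /w/, which is voiced, so the past-tense suffix is -ab, giving *ofawab*.
The past-tense form *ofawab* — final sound /b/ (a non-sibilant consonant) → -gup → *ofawabgup*.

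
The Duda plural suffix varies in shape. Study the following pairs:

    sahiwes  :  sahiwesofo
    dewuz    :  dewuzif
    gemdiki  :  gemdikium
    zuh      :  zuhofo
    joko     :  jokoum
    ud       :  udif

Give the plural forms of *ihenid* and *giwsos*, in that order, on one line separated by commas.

The alternation tracks the final sound of the stem — -ofo when the stem ends in a voiceless consonant (*sahiwes*, *zuh*); -if when the stem ends in a voiced consonant (*dewuz*, *ud*); -um when the stem ends in a vowel (*gemdiki*, *joko*).
Since the final sound of *ihenid* is /d/ (a voiced consonant), it takes -if, giving *ihenidif*.
The final sound of *giwsos* is /s/, which is a voiceless consonant, so the suffix is -ofo, giving *giwsosofo*.

ihenidif, giwsosofo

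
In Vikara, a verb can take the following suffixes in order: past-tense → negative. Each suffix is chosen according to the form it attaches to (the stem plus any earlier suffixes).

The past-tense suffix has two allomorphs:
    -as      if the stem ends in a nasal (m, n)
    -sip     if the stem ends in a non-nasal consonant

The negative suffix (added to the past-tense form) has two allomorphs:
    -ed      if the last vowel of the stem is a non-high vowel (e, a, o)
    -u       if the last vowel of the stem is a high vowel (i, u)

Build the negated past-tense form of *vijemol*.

*vijemol* — final consonant /l/ (non-nasal) → -sip → *vijemolsip*.
The last vowel of the past-tense form *vijemolsip* is /i/, which is a high vowel, so the negative suffix is -u, giving *vijemolsipu*.

vijemolsipu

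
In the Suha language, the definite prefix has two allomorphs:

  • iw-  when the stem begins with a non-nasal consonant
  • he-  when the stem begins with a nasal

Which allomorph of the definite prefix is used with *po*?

*po*: first consonant = /p/, non-nasal → iw-.

iw-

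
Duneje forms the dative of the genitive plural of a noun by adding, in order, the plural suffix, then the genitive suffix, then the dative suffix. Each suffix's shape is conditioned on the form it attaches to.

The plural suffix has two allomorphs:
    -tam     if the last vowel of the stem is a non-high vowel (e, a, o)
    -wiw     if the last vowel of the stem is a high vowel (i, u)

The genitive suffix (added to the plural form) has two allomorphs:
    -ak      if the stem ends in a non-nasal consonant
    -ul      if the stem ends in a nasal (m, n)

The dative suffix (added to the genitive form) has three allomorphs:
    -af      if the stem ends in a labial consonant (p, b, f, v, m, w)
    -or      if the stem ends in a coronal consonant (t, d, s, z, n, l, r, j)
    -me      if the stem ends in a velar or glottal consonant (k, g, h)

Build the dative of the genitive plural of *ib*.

ibwiwakme

*ib*: last vowel = /i/, a high vowel → -wiw → *ibwiw*.
The plural form *ibwiw* — final consonant /w/ (non-nasal) → -ak → *ibwiwak*.
The final consonant of the genitive form *ibwiwak* is /k/, which is velar/glottal, so the dative suffix is -me, giving *ibwiwakme*.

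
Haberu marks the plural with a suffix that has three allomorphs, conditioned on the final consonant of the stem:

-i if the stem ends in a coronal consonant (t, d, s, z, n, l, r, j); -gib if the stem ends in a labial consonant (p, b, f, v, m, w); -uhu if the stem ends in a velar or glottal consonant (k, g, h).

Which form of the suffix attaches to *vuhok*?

-uhu

Since the final consonant of *vuhok* is /k/ (velar/glottal), it takes -uhu.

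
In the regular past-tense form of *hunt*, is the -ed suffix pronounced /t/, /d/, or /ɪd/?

The stem *hunt* ends in /t/ or /d/.
The -ed suffix is realized as /ɪd/ after /t, d/; as /t/ after other voiceless consonants; and as /d/ after other voiced sounds.
So -ed on *hunt* is pronounced /ɪd/.

/ɪd/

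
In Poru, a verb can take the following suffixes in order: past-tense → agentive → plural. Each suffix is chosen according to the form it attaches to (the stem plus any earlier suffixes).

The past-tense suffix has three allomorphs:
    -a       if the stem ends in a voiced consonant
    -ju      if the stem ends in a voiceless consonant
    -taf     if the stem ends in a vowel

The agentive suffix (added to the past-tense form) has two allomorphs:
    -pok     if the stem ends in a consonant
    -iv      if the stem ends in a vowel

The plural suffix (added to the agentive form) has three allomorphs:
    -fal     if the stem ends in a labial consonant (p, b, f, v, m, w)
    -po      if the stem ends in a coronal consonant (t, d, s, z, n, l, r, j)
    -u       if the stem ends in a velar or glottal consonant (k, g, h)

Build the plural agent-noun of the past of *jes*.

Since the final sound of *jes* is /s/ (a voiceless consonant), it takes -ju, giving *jesju*.
Since the final sound of the past-tense form *jesju* is /u/ (a vowel), it takes -iv, giving *jesjuiv*.
The final consonant of the agentive form *jesjuiv* is /v/, which is labial, so the plural suffix is -fal, giving *jesjuivfal*.

jesjuivfal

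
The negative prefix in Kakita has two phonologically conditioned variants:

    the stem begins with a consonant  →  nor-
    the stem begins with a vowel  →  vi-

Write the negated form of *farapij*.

norfarapij

*farapij*: first sound = /f/, a consonant → nor- → *norfarapij*.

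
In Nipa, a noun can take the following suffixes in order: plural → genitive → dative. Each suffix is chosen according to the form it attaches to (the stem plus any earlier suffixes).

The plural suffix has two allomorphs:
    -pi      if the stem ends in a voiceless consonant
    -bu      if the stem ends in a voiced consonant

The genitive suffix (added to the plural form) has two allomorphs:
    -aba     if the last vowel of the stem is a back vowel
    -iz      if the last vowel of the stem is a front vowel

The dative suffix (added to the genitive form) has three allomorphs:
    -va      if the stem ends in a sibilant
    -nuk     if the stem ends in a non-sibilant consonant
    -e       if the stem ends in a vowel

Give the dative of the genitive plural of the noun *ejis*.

*ejis*: final consonant = /s/, voiceless → -pi → *ejispi*.
Since the last vowel of the plural form *ejispi* is /i/ (a front vowel), it takes -iz, giving *ejispiiz*.
The genitive form *ejispiiz* — final sound /z/ (a sibilant) → -va → *ejispiizva*.

ejispiizva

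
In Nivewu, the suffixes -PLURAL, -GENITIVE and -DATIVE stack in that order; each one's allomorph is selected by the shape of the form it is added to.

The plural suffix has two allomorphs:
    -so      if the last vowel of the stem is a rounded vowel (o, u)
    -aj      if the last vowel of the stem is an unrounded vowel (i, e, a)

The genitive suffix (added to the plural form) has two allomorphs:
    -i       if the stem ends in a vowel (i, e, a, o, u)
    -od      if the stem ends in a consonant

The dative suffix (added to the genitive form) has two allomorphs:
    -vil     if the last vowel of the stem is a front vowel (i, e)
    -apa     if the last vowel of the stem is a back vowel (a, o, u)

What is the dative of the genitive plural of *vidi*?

*vidi* — last vowel /i/ (an unrounded vowel) → -aj → *vidiaj*.
The final sound of the plural form *vidiaj* is /j/, which is a consonant, so the genitive suffix is -od, giving *vidiajod*.
Since the last vowel of the genitive form *vidiajod* is /o/ (a back vowel), it takes -apa, giving *vidiajodapa*.

vidiajodapa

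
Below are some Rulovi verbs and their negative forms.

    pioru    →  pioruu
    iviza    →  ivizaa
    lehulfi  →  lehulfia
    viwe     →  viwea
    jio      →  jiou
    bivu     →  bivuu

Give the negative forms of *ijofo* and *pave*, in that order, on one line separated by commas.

ijofou, pavea

The pattern is rounding harmony: -u when the last vowel of the stem is a rounded vowel (*pioru*, *jio*, *bivu*); -a when the last vowel of the stem is an unrounded vowel (*iviza*, *lehulfi*, *viwe*).
*ijofo*: last vowel = /o/, a rounded vowel → -u → *ijofou*.
*pave* — last vowel /e/ (an unrounded vowel) → -a → *pavea*.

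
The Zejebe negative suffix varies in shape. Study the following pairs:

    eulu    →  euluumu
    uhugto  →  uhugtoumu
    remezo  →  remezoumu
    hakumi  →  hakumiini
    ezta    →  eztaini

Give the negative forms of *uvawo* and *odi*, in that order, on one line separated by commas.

uvawoumu, odiini

The suffix is conditioned by the last vowel: -umu when the last vowel of the stem is a rounded vowel (*eulu*, *uhugto*, *remezo*); -ini when the last vowel of the stem is an unrounded vowel (*hakumi*, *ezta*).
*uvawo*: last vowel = /o/, a rounded vowel → -umu → *uvawoumu*.
Since the last vowel of *odi* is /i/ (an unrounded vowel), it takes -ini, giving *odiini*.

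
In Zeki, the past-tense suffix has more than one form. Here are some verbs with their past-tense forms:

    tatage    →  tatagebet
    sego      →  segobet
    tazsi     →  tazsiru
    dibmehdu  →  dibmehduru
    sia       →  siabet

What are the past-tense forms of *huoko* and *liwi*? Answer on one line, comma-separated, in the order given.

huokobet, liwiru

The pattern is height harmony: -ru when the last vowel of the stem is a high vowel (*tazsi*, *dibmehdu*); -bet when the last vowel of the stem is a non-high vowel (*tatage*, *sego*, *sia*).
*huoko*: last vowel = /o/, a non-high vowel → -bet → *huokobet*.
*liwi* — last vowel /i/ (a high vowel) → -ru → *liwiru*.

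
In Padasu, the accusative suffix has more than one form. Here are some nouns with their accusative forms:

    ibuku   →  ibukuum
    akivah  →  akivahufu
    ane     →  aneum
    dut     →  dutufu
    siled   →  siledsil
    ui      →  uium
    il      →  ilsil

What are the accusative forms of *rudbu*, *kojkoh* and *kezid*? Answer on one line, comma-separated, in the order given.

The suffix is conditioned by the final sound: -ufu when the stem ends in a voiceless consonant (*akivah*, *dut*); -sil when the stem ends in a voiced consonant (*siled*, *il*); -um when the stem ends in a vowel (*ibuku*, *ane*, *ui*).
*rudbu*: final sound = /u/, a vowel → -um → *rudbuum*.
The final sound of *kojkoh* is /h/, which is a voiceless consonant, so the suffix is -ufu, giving *kojkohufu*.
*kezid*: final sound = /d/, a voiced consonant → -sil → *kezidsil*.

rudbuum, kojkohufu, kezidsil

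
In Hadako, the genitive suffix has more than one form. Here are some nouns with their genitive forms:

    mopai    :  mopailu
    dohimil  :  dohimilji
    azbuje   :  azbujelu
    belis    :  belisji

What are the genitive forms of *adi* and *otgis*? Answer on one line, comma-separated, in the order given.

Looking at the final sound of each stem: -ji when the stem ends in a consonant (*dohimil*, *belis*); -lu when the stem ends in a vowel (*mopai*, *azbuje*).
The final sound of *adi* is /i/, which is a vowel, so the suffix is -lu, giving *adilu*.
Since the final sound of *otgis* is /s/ (a consonant), it takes -ji, giving *otgisji*.

adilu, otgisji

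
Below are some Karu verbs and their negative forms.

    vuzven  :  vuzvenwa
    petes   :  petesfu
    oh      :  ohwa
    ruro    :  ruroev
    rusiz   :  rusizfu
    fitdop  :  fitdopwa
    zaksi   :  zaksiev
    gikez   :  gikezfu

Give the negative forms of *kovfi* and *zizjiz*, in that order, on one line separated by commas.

The suffix is conditioned by the final sound: -fu when the stem ends in a sibilant (*petes*, *rusiz*, *gikez*); -wa when the stem ends in a non-sibilant consonant (*vuzven*, *oh*, *fitdop*); -ev when the stem ends in a vowel (*ruro*, *zaksi*).
*kovfi*: final sound = /i/, a vowel → -ev → *kovfiev*.
*zizjiz*: final sound = /z/, a sibilant → -fu → *zizjizfu*.

kovfiev, zizjizfu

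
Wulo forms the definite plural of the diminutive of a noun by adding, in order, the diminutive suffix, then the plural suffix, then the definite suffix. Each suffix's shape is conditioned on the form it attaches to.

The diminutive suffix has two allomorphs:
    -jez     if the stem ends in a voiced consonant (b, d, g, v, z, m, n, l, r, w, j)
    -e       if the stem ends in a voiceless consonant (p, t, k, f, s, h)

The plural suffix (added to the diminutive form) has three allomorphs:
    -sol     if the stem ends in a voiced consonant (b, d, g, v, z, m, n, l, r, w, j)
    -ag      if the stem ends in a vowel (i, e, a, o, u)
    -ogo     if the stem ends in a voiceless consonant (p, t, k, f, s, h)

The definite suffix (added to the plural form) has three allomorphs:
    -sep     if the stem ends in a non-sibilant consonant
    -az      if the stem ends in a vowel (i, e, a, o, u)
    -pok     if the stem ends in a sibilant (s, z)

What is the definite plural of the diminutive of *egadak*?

egadakeagsep

*egadak*: final consonant = /k/, voiceless → -e → *egadake*.
The diminutive form *egadake* — final sound /e/ (a vowel) → -ag → *egadakeag*.
The plural form *egadakeag*: final sound = /g/, a non-sibilant consonant → -sep → *egadakeagsep*.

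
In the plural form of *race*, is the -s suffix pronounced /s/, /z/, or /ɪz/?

/ɪz/

The stem *race* ends in a sibilant (/s, z, ʃ, ʒ, tʃ, dʒ/).
The plural suffix surfaces as /ɪz/ after sibilants, /s/ after other voiceless consonants, and /z/ after other voiced sounds.
So the plural -s on *race* is pronounced /ɪz/.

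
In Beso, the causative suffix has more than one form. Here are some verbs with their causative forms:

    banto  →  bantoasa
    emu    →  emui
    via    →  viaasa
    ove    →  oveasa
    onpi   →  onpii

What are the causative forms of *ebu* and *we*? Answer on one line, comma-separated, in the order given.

ebui, weasa

The suffix is conditioned by the last vowel: -i when the last vowel of the stem is a high vowel (*emu*, *onpi*); -asa when the last vowel of the stem is a non-high vowel (*banto*, *via*, *ove*).
*ebu* — last vowel /u/ (a high vowel) → -i → *ebui*.
*we*: last vowel = /e/, a non-high vowel → -asa → *weasa*.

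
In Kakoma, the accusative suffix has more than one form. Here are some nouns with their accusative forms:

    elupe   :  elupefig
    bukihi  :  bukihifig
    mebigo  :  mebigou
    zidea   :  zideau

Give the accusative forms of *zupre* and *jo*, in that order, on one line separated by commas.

zuprefig, jou

The pattern is front/back vowel harmony: -fig when the last vowel of the stem is a front vowel (*elupe*, *bukihi*); -u when the last vowel of the stem is a back vowel (*mebigo*, *zidea*).
*zupre* — last vowel /e/ (a front vowel) → -fig → *zuprefig*.
*jo* — last vowel /o/ (a back vowel) → -u → *jou*.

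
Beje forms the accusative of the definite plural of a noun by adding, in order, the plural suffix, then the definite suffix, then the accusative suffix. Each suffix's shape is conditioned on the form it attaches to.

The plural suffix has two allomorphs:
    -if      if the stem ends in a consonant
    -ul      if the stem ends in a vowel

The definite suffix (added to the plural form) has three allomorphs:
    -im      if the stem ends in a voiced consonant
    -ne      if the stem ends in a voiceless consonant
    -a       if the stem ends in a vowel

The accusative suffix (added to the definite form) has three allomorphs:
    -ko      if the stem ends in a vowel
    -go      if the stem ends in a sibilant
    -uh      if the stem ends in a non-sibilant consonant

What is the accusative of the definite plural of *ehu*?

*ehu* — final sound /u/ (a vowel) → -ul → *ehuul*.
The final sound of the plural form *ehuul* is /l/, which is a voiced consonant, so the definite suffix is -im, giving *ehuulim*.
Since the final sound of the definite form *ehuulim* is /m/ (a non-sibilant consonant), it takes -uh, giving *ehuulimuh*.

ehuulimuh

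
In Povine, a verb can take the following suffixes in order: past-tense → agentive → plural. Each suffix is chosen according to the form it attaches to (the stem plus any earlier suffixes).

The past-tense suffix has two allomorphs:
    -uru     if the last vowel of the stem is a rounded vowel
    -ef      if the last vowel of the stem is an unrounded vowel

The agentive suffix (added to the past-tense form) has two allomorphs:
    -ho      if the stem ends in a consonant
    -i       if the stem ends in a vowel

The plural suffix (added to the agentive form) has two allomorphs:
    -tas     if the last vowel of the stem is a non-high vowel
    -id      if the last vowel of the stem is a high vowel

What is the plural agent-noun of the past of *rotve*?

*rotve* — last vowel /e/ (an unrounded vowel) → -ef → *rotveef*.
The final sound of the past-tense form *rotveef* is /f/, which is a consonant, so the agentive suffix is -ho, giving *rotveefho*.
The last vowel of the agentive form *rotveefho* is /o/, which is a non-high vowel, so the plural suffix is -tas, giving *rotveefhotas*.

rotveefhotas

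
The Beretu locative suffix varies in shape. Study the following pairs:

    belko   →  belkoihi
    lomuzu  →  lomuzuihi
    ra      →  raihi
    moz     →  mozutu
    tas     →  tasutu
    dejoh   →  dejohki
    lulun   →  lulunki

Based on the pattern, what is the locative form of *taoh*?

The alternation tracks the final sound of the stem — -utu when the stem ends in a sibilant (*moz*, *tas*); -ki when the stem ends in a non-sibilant consonant (*dejoh*, *lulun*); -ihi when the stem ends in a vowel (*belko*, *lomuzu*, *ra*).
*taoh* — final sound /h/ (a non-sibilant consonant) → -ki → *taohki*.

taohki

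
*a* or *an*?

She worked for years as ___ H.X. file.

The indefinite article is chosen by the initial *sound* of the following word, not its spelling.
The initialism *H.X.* is read letter by letter; the first letter, H, is pronounced /eɪtʃ/, which begins with a vowel sound.
So the article is *an*: She worked for years as an H.X. file.

an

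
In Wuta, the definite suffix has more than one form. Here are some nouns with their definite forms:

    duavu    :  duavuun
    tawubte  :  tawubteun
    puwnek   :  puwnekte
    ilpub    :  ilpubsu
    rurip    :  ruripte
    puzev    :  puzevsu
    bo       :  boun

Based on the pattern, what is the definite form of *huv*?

huvsu

The pattern is voicing of the final sound: -te when the stem ends in a voiceless consonant (*puwnek*, *rurip*); -su when the stem ends in a voiced consonant (*ilpub*, *puzev*); -un when the stem ends in a vowel (*duavu*, *tawubte*, *bo*).
*huv* — final sound /v/ (a voiced consonant) → -su → *huvsu*.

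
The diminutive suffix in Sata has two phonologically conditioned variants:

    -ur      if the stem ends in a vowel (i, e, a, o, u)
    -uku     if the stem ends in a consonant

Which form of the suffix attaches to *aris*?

-uku

*aris* — final sound /s/ (a consonant) → -uku.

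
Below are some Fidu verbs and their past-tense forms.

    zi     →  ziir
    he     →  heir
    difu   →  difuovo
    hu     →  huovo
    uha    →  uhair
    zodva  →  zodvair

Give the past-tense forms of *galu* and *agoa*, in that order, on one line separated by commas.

The suffix is conditioned by the last vowel: -ovo when the last vowel of the stem is a rounded vowel (*difu*, *hu*); -ir when the last vowel of the stem is an unrounded vowel (*zi*, *he*, *uha*, *zodva*).
Since the last vowel of *galu* is /u/ (a rounded vowel), it takes -ovo, giving *galuovo*.
*agoa* — last vowel /a/ (an unrounded vowel) → -ir → *agoair*.

galuovo, agoair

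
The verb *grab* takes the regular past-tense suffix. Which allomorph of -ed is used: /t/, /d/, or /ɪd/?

/d/

The stem *grab* ends in a voiced sound other than /d/.
The -ed suffix is realized as /ɪd/ after /t, d/; as /t/ after other voiceless consonants; and as /d/ after other voiced sounds.
So -ed on *grab* is pronounced /d/.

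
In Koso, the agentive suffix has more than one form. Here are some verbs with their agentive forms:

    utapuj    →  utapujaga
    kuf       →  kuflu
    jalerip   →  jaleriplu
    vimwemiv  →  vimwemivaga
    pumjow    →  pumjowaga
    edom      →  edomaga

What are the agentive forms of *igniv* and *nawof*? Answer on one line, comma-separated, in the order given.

ignivaga, nawoflu

The pattern is voicing of the final consonant: -lu when the stem ends in a voiceless consonant (*kuf*, *jalerip*); -aga when the stem ends in a voiced consonant (*utapuj*, *vimwemiv*, *pumjow*, *edom*).
*igniv* — final consonant /v/ (voiced) → -aga → *ignivaga*.
The final consonant of *nawof* is /f/, which is voiceless, so the suffix is -lu, giving *nawoflu*.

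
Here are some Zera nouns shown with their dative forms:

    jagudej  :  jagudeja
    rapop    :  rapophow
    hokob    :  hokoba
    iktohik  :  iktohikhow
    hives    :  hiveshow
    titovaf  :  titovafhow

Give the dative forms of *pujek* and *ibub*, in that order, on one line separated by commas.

Looking at the final consonant of each stem: -how when the stem ends in a voiceless consonant (*rapop*, *iktohik*, *hives*, *titovaf*); -a when the stem ends in a voiced consonant (*jagudej*, *hokob*).
*pujek*: final consonant = /k/, voiceless → -how → *pujekhow*.
*ibub*: final consonant = /b/, voiced → -a → *ibuba*.

pujekhow, ibuba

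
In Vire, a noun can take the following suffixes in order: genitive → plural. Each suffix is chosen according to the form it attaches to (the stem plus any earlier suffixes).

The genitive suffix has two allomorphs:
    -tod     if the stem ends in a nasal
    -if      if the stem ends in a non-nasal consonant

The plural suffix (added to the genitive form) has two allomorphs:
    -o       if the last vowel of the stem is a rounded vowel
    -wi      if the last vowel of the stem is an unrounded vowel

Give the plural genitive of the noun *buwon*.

buwontodo

Since the final consonant of *buwon* is /n/ (a nasal), it takes -tod, giving *buwontod*.
Since the last vowel of the genitive form *buwontod* is /o/ (a rounded vowel), it takes -o, giving *buwontodo*.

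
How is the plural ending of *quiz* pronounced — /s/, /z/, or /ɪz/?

The stem *quiz* ends in a sibilant (/s, z, ʃ, ʒ, tʃ, dʒ/).
The plural suffix surfaces as /ɪz/ after sibilants, /s/ after other voiceless consonants, and /z/ after other voiced sounds.
So the plural -s on *quiz* is pronounced /ɪz/.

/ɪz/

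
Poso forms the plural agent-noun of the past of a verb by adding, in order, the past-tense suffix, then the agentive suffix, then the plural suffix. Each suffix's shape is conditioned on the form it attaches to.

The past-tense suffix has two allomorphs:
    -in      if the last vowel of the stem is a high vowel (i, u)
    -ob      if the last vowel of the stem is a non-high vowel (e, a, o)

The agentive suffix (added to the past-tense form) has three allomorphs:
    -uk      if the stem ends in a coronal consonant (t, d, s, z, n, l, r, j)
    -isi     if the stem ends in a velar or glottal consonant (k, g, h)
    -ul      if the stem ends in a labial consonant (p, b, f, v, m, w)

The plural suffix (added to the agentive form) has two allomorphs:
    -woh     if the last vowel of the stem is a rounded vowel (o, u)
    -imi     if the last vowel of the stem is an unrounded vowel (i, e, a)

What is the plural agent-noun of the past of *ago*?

agoobulwoh

*ago* — last vowel /o/ (a non-high vowel) → -ob → *agoob*.
The past-tense form *agoob*: final consonant = /b/, labial → -ul → *agoobul*.
Since the last vowel of the agentive form *agoobul* is /u/ (a rounded vowel), it takes -woh, giving *agoobulwoh*.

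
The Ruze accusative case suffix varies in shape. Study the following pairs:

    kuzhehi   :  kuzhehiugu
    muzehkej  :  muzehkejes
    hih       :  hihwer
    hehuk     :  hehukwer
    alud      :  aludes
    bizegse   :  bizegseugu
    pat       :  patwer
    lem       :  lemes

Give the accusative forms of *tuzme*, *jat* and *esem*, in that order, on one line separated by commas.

The suffix is conditioned by the final sound: -wer when the stem ends in a voiceless consonant (*hih*, *hehuk*, *pat*); -es when the stem ends in a voiced consonant (*muzehkej*, *alud*, *lem*); -ugu when the stem ends in a vowel (*kuzhehi*, *bizegse*).
The final sound of *tuzme* is /e/, which is a vowel, so the suffix is -ugu, giving *tuzmeugu*.
*jat* — final sound /t/ (a voiceless consonant) → -wer → *jatwer*.
*esem*: final sound = /m/, a voiced consonant → -es → *esemes*.

tuzmeugu, jatwer, esemes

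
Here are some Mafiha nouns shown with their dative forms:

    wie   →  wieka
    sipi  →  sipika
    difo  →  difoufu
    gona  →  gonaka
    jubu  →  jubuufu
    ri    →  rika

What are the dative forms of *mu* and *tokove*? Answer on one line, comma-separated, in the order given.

muufu, tokoveka

The alternation tracks the last vowel of the stem — -ufu when the last vowel of the stem is a rounded vowel (*difo*, *jubu*); -ka when the last vowel of the stem is an unrounded vowel (*wie*, *sipi*, *gona*, *ri*).
*mu* — last vowel /u/ (a rounded vowel) → -ufu → *muufu*.
Since the last vowel of *tokove* is /e/ (an unrounded vowel), it takes -ka, giving *tokoveka*.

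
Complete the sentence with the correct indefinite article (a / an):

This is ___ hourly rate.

an

The indefinite article is chosen by the initial *sound* of the following word, not its spelling.
*hourly* begins with the sound /aʊ/ (silent h) — a vowel sound.
So the article is *an*: This is an hourly rate.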